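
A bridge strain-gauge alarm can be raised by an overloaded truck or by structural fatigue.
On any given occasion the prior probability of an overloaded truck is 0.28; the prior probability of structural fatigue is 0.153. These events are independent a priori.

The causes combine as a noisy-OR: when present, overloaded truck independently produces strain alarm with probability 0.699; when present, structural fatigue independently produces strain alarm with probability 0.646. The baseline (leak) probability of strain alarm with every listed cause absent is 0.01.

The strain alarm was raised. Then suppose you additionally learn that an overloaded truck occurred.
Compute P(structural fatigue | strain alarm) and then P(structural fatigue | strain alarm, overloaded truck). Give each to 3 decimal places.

Under noisy-OR, P(strain alarm | causes) = 1 − (1−0.01)·∏(1−qᵢ) over the active causes.
P(strain alarm) = 0.01×0.72×0.847 + 0.64954×0.72×0.153 + 0.70201×0.28×0.847 + 0.894512×0.28×0.153 = 0.006098 + 0.071553 + 0.166489 + 0.038321 = 0.282461
Restricting to configurations with structural fatigue present: 0.071553 + 0.038321 = 0.109874.
P(structural fatigue | strain alarm) = 0.109874 / 0.282461 ≈ 0.389

With the extra evidence:
For the numerator, keep only structural fatigue=true terms: 0.894512*0.153 = 0.136860
Denominator P(strain alarm | overloaded truck): 0.70201*0.847 + 0.894512*0.153 = 0.731462
Posterior = 0.136860 / 0.731462 ≈ 0.187
Conditioning on overloaded truck lowers the posterior on structural fatigue: the classic explaining-away effect in a common-effect structure.

P(structural fatigue | strain alarm) ≈ 0.389; P(structural fatigue | strain alarm, overloaded truck) ≈ 0.187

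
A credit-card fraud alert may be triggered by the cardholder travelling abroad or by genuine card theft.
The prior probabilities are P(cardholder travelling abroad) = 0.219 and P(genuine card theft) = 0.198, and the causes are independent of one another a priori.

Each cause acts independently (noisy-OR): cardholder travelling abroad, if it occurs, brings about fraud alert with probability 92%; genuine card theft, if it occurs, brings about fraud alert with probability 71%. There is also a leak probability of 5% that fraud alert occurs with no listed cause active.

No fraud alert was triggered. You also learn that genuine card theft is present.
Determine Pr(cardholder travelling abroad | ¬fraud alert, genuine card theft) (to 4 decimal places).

Pr(cardholder travelling abroad | ¬fraud alert, genuine card theft) ≈ 0.0219

Under noisy-OR, P(fraud alert | causes) = 1 − (1−0.05)·∏(1−qᵢ) over the active causes.
Weight on cardholder travelling abroad=true, given the evidence: 0.02204*0.219 = 0.004827
Normalizer over all consistent configurations: 0.2755*0.781 + 0.02204*0.219 = 0.219993
P(cardholder travelling abroad | ¬fraud alert, genuine card theft) = 0.004827/0.219993 ≈ 0.0219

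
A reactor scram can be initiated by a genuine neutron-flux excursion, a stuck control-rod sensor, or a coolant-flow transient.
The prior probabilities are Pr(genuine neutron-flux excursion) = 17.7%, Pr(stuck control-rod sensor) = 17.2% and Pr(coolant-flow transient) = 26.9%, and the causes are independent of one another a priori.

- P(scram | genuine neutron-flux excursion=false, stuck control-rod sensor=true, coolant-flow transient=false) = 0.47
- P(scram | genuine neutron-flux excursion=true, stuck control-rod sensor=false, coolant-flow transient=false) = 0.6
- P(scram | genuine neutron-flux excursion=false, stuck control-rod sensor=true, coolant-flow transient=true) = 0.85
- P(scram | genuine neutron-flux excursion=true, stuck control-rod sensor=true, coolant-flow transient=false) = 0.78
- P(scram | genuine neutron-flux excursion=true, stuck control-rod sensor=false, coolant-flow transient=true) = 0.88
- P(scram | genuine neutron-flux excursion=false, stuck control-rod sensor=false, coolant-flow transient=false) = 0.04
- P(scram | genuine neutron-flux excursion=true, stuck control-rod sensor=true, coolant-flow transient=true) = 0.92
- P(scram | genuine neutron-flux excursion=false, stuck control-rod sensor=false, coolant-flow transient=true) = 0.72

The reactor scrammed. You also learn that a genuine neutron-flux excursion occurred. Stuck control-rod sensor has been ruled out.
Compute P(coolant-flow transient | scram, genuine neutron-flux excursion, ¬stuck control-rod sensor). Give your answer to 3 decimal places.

P(scram | genuine neutron-flux excursion, ¬stuck control-rod sensor) = 0.6×0.731 + 0.88×0.269 = 0.438600 + 0.236720 = 0.675320
Of this, 0.236720 comes from 0.88×0.269 (the coolant-flow transient=true cases).
So P(coolant-flow transient | scram, genuine neutron-flux excursion, ¬stuck control-rod sensor) = 0.236720/0.675320 ≈ 0.351.

P(coolant-flow transient | scram, genuine neutron-flux excursion, ¬stuck control-rod sensor) ≈ 0.351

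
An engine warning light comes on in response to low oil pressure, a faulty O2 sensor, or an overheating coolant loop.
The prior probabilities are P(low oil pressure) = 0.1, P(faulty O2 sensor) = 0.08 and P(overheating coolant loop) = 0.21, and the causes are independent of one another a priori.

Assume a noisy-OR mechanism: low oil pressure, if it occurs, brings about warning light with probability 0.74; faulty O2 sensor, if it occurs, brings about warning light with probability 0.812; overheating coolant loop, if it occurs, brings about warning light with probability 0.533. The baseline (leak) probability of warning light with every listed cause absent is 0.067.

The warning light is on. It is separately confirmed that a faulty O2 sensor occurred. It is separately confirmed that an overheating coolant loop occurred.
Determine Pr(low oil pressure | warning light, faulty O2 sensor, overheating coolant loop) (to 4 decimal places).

Pr(low oil pressure | warning light, faulty O2 sensor, overheating coolant loop) ≈ 0.1059

Under noisy-OR, P(warning light | causes) = 1 − (1−0.067)·∏(1−qᵢ) over the active causes.
For the numerator, keep only low oil pressure=true terms: 0.978702×0.1 = 0.097870
Normalizer over all consistent configurations: 0.918086×0.9 + 0.978702×0.1 = 0.924147
P(low oil pressure | warning light, faulty O2 sensor, overheating coolant loop) = 0.097870/0.924147 ≈ 0.1059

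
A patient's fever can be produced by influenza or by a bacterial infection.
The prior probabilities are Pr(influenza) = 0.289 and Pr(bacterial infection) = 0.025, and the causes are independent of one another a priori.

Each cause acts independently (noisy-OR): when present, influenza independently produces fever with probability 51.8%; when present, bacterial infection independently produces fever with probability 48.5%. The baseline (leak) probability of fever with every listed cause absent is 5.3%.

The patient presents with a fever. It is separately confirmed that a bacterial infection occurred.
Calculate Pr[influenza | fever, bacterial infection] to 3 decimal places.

Pr[influenza | fever, bacterial infection] ≈ 0.378

Under noisy-OR, P(fever | causes) = 1 − (1−0.053)·∏(1−qᵢ) over the active causes.
P(fever | bacterial infection) = 0.512295*0.711 + 0.764926*0.289 = 0.364242 + 0.221064 = 0.585306
Of this, 0.221064 comes from 0.764926*0.289 (the influenza=true cases).
Hence the posterior is 0.221064/0.585306 ≈ 0.378.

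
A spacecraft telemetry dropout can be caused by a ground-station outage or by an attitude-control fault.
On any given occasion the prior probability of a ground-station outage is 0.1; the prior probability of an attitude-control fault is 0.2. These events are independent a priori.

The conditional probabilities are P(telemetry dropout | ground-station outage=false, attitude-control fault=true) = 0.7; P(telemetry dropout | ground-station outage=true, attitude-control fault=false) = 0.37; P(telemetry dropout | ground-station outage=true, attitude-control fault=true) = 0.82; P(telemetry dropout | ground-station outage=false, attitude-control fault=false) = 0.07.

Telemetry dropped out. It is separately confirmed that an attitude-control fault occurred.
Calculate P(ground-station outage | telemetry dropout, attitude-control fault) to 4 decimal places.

P(telemetry dropout | attitude-control fault) = 0.7×0.9 + 0.82×0.1 = 0.630000 + 0.082000 = 0.712000
Of this, 0.082000 comes from 0.82×0.1 (the ground-station outage=true cases).
Hence the posterior is 0.082000/0.712000 ≈ 0.1152.

P(ground-station outage | telemetry dropout, attitude-control fault) ≈ 0.1152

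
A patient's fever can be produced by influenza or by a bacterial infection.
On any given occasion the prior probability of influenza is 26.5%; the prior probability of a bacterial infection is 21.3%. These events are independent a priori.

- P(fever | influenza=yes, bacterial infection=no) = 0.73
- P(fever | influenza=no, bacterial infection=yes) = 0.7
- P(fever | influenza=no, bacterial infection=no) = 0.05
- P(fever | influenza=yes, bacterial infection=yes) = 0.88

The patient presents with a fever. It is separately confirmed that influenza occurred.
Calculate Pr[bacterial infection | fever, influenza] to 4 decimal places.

Pr[bacterial infection | fever, influenza] ≈ 0.2460

Numerator (weight on configurations with bacterial infection): 0.88*0.213 = 0.187440
Normalizer over all consistent configurations: 0.73*0.787 + 0.88*0.213 = 0.761950
P(bacterial infection | fever, influenza) = 0.187440/0.761950 ≈ 0.2460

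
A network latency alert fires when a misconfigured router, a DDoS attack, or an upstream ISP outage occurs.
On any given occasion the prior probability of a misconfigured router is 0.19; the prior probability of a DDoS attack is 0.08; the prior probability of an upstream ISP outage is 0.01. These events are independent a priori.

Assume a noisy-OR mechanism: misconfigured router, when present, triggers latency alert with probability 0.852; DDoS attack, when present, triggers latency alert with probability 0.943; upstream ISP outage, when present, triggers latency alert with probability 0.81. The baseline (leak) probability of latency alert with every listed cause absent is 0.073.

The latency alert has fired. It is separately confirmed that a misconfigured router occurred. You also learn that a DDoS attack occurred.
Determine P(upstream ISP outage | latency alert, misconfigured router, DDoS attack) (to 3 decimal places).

Under noisy-OR, P(latency alert | causes) = 1 − (1−0.073)·∏(1−qᵢ) over the active causes.
By total probability over both values of upstream ISP outage:
  P(latency alert | misconfigured router, DDoS attack) = 0.99218·0.99 + 0.998514·0.01
        = 0.982258 + 0.009985 = 0.992243
Configurations with upstream ISP outage contribute 0.009985, so
  P(upstream ISP outage | latency alert, misconfigured router, DDoS attack) = 0.009985 / 0.992243 ≈ 0.010

P(upstream ISP outage | latency alert, misconfigured router, DDoS attack) ≈ 0.010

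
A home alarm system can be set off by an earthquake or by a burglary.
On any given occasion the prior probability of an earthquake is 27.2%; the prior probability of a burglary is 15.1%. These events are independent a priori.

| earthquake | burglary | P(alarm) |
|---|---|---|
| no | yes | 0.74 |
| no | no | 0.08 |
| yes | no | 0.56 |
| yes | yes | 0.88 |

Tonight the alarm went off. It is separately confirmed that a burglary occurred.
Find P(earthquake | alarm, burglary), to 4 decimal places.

P(earthquake | alarm, burglary) ≈ 0.3076

Sum P(alarm|·) weighted by the priors over both values of earthquake:
  P(alarm | burglary) = 0.74*0.728 + 0.88*0.272
        = 0.538720 + 0.239360 = 0.778080
The terms with earthquake present sum to 0.239360, so
  P(earthquake | alarm, burglary) = 0.239360 / 0.778080 ≈ 0.3076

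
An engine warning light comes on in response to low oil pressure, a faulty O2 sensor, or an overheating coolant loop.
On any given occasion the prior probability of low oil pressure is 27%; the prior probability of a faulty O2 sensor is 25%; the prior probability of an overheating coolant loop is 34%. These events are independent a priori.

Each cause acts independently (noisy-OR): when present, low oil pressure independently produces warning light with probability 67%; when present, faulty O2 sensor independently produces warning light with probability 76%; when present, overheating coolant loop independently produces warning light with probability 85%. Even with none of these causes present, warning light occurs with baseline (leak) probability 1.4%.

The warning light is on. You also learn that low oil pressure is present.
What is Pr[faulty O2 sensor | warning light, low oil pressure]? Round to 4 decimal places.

Pr[faulty O2 sensor | warning light, low oil pressure] ≈ 0.2906

Under noisy-OR, P(warning light | causes) = 1 − (1−0.014)·∏(1−qᵢ) over the active causes.
Sum P(warning light|·) weighted by the priors over the 4 (faulty O2 sensor, overheating coolant loop) configurations:
  P(warning light | low oil pressure) = 0.67462*0.75*0.66 + 0.951193*0.75*0.34 + 0.921909*0.25*0.66 + 0.988286*0.25*0.34
        = 0.333937 + 0.242554 + 0.152115 + 0.084004 = 0.812610
Configurations with faulty O2 sensor contribute 0.236119, so
  P(faulty O2 sensor | warning light, low oil pressure) = 0.236119 / 0.812610 ≈ 0.2906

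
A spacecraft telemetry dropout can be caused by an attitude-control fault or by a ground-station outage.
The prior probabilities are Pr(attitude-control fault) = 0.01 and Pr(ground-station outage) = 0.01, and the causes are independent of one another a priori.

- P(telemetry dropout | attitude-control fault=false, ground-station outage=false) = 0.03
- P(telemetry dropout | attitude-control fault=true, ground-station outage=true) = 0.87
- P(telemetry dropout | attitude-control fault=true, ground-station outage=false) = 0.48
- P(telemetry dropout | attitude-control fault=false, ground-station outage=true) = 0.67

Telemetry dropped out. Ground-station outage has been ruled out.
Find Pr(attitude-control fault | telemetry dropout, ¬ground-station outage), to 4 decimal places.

Sum P(telemetry dropout|·) weighted by the priors over both values of attitude-control fault:
  P(telemetry dropout | ¬ground-station outage) = 0.03×0.99 + 0.48×0.01
        = 0.029700 + 0.004800 = 0.034500
Configurations with attitude-control fault contribute 0.004800, so
  P(attitude-control fault | telemetry dropout, ¬ground-station outage) = 0.004800 / 0.034500 ≈ 0.1391

Pr(attitude-control fault | telemetry dropout, ¬ground-station outage) ≈ 0.1391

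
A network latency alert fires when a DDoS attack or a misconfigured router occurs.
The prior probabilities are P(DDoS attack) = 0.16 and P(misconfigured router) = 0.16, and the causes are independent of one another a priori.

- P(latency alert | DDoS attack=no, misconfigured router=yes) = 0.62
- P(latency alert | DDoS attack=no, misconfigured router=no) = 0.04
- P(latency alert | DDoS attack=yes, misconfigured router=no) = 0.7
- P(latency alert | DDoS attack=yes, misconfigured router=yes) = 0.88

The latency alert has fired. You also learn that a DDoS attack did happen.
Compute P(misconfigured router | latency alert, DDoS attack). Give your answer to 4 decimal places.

P(latency alert | DDoS attack) = 0.7·0.84 + 0.88·0.16 = 0.588000 + 0.140800 = 0.728800
The misconfigured router-present share is 0.88·0.16 = 0.140800.
So P(misconfigured router | latency alert, DDoS attack) = 0.140800/0.728800 ≈ 0.1932.

P(misconfigured router | latency alert, DDoS attack) ≈ 0.1932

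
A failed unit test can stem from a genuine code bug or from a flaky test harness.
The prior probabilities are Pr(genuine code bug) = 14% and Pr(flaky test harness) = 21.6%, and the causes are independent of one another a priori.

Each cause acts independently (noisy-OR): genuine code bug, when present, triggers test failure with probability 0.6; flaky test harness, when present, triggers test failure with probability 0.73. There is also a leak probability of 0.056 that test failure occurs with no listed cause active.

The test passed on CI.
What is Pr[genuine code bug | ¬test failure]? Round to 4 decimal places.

Under noisy-OR, P(test failure | causes) = 1 − (1−0.056)·∏(1−qᵢ) over the active causes.
P(¬test failure) = 0.944·0.86·0.784 + 0.25488·0.86·0.216 + 0.3776·0.14·0.784 + 0.101952·0.14·0.216 = 0.636483 + 0.047347 + 0.041445 + 0.003083 = 0.728358
Restricting to configurations with genuine code bug present: 0.041445 + 0.003083 = 0.044528.
P(genuine code bug | ¬test failure) = 0.044528 / 0.728358 ≈ 0.0611

Pr[genuine code bug | ¬test failure] ≈ 0.0611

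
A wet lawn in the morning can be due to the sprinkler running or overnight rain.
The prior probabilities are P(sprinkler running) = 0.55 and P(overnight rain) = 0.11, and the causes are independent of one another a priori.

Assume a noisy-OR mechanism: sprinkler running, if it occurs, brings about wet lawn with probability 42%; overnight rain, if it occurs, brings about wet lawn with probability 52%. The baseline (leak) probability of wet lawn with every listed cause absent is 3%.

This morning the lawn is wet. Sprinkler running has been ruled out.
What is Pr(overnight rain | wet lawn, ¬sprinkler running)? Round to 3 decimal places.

Under noisy-OR, P(wet lawn | causes) = 1 − (1−0.03)·∏(1−qᵢ) over the active causes.
P(wet lawn | ¬sprinkler running) = 0.03×0.89 + 0.5344×0.11 = 0.026700 + 0.058784 = 0.085484
Restricting to configurations with overnight rain present: 0.5344×0.11 = 0.058784.
P(overnight rain | wet lawn, ¬sprinkler running) = 0.058784 / 0.085484 ≈ 0.688

Pr(overnight rain | wet lawn, ¬sprinkler running) ≈ 0.688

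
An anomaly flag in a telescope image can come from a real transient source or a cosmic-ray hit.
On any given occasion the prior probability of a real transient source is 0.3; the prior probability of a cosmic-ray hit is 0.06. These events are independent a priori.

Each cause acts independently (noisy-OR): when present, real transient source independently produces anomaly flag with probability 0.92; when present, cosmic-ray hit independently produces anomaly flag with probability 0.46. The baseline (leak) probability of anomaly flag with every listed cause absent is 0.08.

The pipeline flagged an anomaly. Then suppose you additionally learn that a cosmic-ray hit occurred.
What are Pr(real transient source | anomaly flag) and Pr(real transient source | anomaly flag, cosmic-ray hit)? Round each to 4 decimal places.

Under noisy-OR, P(anomaly flag | causes) = 1 − (1−0.08)·∏(1−qᵢ) over the active causes.
Enumerate the 4 (real transient source, cosmic-ray hit) configurations and weight by the priors:
  P(anomaly flag) = 0.08*0.7*0.94 + 0.5032*0.7*0.06 + 0.9264*0.3*0.94 + 0.960256*0.3*0.06
        = 0.052640 + 0.021134 + 0.261245 + 0.017285 = 0.352304
Keeping only the real transient source-present terms gives 0.278530, so
  P(real transient source | anomaly flag) = 0.278530 / 0.352304 ≈ 0.7906

Now also conditioning on cosmic-ray hit=true:
Enumerate both values of real transient source and weight by the priors:
  P(anomaly flag | cosmic-ray hit) = 0.5032·0.7 + 0.960256·0.3
        = 0.352240 + 0.288077 = 0.640317
Configurations with real transient source contribute 0.288077, so
  P(real transient source | anomaly flag, cosmic-ray hit) = 0.288077 / 0.640317 ≈ 0.4499
The drop from 0.7906 to 0.4499 is the explaining-away (discounting) effect.

Pr(real transient source | anomaly flag) ≈ 0.7906; Pr(real transient source | anomaly flag, cosmic-ray hit) ≈ 0.4499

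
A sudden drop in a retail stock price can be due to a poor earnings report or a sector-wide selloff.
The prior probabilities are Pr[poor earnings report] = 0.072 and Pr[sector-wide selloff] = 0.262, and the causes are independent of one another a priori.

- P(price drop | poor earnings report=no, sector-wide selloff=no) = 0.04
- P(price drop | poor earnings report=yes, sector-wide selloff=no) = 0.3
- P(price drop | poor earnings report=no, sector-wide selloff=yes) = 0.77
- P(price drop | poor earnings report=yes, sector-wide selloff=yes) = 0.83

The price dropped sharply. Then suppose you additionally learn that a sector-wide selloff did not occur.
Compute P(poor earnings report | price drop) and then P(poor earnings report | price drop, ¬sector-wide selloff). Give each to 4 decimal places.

Sum P(price drop|·) weighted by the priors over the 4 (poor earnings report, sector-wide selloff) configurations:
  P(price drop) = 0.04*0.928*0.738 + 0.77*0.928*0.262 + 0.3*0.072*0.738 + 0.83*0.072*0.262
        = 0.027395 + 0.187215 + 0.015941 + 0.015657 = 0.246208
Configurations with poor earnings report contribute 0.031598, so
  P(poor earnings report | price drop) = 0.031598 / 0.246208 ≈ 0.1283

With the extra evidence:
Weight on poor earnings report=true, given the evidence: 0.3×0.072 = 0.021600
Normalizer over all consistent configurations: 0.04×0.928 + 0.3×0.072 = 0.058720
Posterior = 0.021600 / 0.058720 ≈ 0.3678

P(poor earnings report | price drop) ≈ 0.1283; P(poor earnings report | price drop, ¬sector-wide selloff) ≈ 0.3678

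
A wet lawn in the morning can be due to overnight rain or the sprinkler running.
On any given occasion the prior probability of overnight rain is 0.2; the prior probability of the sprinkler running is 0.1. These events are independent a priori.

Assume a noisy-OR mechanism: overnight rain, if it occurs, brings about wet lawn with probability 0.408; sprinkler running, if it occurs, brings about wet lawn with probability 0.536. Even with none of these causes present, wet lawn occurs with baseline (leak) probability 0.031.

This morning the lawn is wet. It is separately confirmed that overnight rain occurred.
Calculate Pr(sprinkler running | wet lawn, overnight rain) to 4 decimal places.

Under noisy-OR, P(wet lawn | causes) = 1 − (1−0.031)·∏(1−qᵢ) over the active causes.
P(wet lawn | overnight rain) = 0.426352*0.9 + 0.733827*0.1 = 0.383717 + 0.073383 = 0.457100
The sprinkler running-present share is 0.733827*0.1 = 0.073383.
Hence the posterior is 0.073383/0.457100 ≈ 0.1605.

Pr(sprinkler running | wet lawn, overnight rain) ≈ 0.1605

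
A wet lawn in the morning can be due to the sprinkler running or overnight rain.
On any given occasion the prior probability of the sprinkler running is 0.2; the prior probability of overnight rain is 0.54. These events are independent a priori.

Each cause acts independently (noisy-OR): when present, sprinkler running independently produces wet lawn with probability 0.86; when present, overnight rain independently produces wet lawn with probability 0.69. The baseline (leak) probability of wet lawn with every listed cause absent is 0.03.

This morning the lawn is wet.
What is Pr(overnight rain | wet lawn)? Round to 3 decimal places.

Pr(overnight rain | wet lawn) ≈ 0.817

Under noisy-OR, P(wet lawn | causes) = 1 − (1−0.03)·∏(1−qᵢ) over the active causes.
Weight on overnight rain=true, given the evidence: 0.302098 + 0.103453 = 0.405551
Normalizer over all consistent configurations: 0.03·0.8·0.46 + 0.6993·0.8·0.54 + 0.8642·0.2·0.46 + 0.957902·0.2·0.54 = 0.496097
Posterior = 0.405551 / 0.496097 ≈ 0.817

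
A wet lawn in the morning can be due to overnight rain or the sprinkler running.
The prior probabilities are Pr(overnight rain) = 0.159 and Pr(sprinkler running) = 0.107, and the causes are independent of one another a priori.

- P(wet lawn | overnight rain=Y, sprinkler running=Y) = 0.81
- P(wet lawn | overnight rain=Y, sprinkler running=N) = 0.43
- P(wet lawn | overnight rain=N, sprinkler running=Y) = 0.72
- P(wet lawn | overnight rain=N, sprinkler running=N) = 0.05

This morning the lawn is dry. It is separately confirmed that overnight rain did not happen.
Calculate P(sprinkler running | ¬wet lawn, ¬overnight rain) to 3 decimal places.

P(¬wet lawn | ¬overnight rain) = 0.95·0.893 + 0.28·0.107 = 0.848350 + 0.029960 = 0.878310
The sprinkler running-present share is 0.28·0.107 = 0.029960.
Hence the posterior is 0.029960/0.878310 ≈ 0.034.

P(sprinkler running | ¬wet lawn, ¬overnight rain) ≈ 0.034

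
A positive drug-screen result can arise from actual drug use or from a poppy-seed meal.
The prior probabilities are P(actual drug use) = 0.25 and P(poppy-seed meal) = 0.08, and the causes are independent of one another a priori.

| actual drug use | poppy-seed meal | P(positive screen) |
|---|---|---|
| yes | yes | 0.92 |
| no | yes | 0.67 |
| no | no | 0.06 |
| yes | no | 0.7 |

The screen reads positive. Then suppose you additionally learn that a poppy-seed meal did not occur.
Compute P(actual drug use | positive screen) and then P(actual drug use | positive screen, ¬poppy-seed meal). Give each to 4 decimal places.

P(actual drug use | positive screen) ≈ 0.6874; P(actual drug use | positive screen, ¬poppy-seed meal) ≈ 0.7955

Sum P(positive screen|·) weighted by the priors over the 4 (actual drug use, poppy-seed meal) configurations:
  P(positive screen) = 0.06*0.75*0.92 + 0.67*0.75*0.08 + 0.7*0.25*0.92 + 0.92*0.25*0.08
        = 0.041400 + 0.040200 + 0.161000 + 0.018400 = 0.261000
Keeping only the actual drug use-present terms gives 0.179400, so
  P(actual drug use | positive screen) = 0.179400 / 0.261000 ≈ 0.6874

With the extra evidence:
P(positive screen | ¬poppy-seed meal) = 0.06*0.75 + 0.7*0.25 = 0.045000 + 0.175000 = 0.220000
Of this, 0.175000 comes from 0.7*0.25 (the actual drug use=true cases).
Hence the posterior is 0.175000/0.220000 ≈ 0.7955.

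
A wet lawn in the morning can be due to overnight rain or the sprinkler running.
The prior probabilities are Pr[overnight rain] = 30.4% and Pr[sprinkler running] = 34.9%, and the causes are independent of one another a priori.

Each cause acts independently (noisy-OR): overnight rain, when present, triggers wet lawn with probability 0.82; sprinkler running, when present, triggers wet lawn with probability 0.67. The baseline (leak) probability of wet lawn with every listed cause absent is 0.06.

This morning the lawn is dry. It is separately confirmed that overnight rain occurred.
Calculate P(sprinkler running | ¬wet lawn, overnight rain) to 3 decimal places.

Under noisy-OR, P(wet lawn | causes) = 1 − (1−0.06)·∏(1−qᵢ) over the active causes.
P(¬wet lawn | overnight rain) = 0.1692×0.651 + 0.055836×0.349 = 0.110149 + 0.019487 = 0.129636
Of this, 0.019487 comes from 0.055836×0.349 (the sprinkler running=true cases).
P(sprinkler running | ¬wet lawn, overnight rain) = 0.019487 / 0.129636 ≈ 0.150

P(sprinkler running | ¬wet lawn, overnight rain) ≈ 0.150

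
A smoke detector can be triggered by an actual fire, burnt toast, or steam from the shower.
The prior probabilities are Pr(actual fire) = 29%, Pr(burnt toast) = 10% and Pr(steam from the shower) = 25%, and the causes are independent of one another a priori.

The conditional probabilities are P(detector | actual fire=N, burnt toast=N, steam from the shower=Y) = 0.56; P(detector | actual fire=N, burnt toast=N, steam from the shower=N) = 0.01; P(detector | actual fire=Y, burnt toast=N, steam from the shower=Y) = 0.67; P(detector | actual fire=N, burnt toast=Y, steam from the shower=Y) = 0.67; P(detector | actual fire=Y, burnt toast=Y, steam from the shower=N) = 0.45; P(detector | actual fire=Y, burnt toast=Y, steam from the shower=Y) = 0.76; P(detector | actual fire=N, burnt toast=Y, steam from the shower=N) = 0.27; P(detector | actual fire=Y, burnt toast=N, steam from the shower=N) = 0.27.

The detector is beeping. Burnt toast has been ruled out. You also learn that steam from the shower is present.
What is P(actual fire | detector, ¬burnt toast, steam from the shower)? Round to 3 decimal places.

P(actual fire | detector, ¬burnt toast, steam from the shower) ≈ 0.328

For the numerator, keep only actual fire=true terms: 0.67·0.29 = 0.194300
The normalizing constant is 0.56·0.71 + 0.67·0.29 = 0.591900
P(actual fire | detector, ¬burnt toast, steam from the shower) = 0.194300/0.591900 ≈ 0.328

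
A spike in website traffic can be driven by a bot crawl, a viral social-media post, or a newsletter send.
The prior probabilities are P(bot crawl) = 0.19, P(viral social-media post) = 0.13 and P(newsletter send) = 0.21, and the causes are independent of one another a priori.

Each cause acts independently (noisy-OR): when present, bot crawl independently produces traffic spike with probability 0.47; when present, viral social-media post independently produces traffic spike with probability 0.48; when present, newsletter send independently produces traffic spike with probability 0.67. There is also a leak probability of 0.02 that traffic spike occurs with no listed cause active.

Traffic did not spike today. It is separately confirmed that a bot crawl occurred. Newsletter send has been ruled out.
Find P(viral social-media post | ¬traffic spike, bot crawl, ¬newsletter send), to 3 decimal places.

P(viral social-media post | ¬traffic spike, bot crawl, ¬newsletter send) ≈ 0.072

Under noisy-OR, P(traffic spike | causes) = 1 − (1−0.02)·∏(1−qᵢ) over the active causes.
P(¬traffic spike | bot crawl, ¬newsletter send) = 0.5194·0.87 + 0.270088·0.13 = 0.451878 + 0.035111 = 0.486989
Of this, 0.035111 comes from 0.270088·0.13 (the viral social-media post=true cases).
So P(viral social-media post | ¬traffic spike, bot crawl, ¬newsletter send) = 0.035111/0.486989 ≈ 0.072.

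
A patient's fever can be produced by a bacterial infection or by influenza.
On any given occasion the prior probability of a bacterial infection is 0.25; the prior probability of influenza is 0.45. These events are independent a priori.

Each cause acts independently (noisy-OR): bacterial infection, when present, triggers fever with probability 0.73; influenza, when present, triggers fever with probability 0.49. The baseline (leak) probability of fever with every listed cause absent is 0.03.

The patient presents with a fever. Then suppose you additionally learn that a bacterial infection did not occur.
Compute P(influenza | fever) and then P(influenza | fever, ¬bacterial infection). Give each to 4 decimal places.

Under noisy-OR, P(fever | causes) = 1 − (1−0.03)·∏(1−qᵢ) over the active causes.
By total probability over the 4 (bacterial infection, influenza) configurations:
  P(fever) = 0.03×0.75×0.55 + 0.5053×0.75×0.45 + 0.7381×0.25×0.55 + 0.866431×0.25×0.45
        = 0.012375 + 0.170539 + 0.101489 + 0.097473 = 0.381876
Keeping only the influenza-present terms gives 0.268012, so
  P(influenza | fever) = 0.268012 / 0.381876 ≈ 0.7018

With the extra evidence:
Sum P(fever|·) weighted by the priors over both values of influenza:
  P(fever | ¬bacterial infection) = 0.03·0.55 + 0.5053·0.45
        = 0.016500 + 0.227385 = 0.243885
Configurations with influenza contribute 0.227385, so
  P(influenza | fever, ¬bacterial infection) = 0.227385 / 0.243885 ≈ 0.9323

P(influenza | fever) ≈ 0.7018; P(influenza | fever, ¬bacterial infection) ≈ 0.9323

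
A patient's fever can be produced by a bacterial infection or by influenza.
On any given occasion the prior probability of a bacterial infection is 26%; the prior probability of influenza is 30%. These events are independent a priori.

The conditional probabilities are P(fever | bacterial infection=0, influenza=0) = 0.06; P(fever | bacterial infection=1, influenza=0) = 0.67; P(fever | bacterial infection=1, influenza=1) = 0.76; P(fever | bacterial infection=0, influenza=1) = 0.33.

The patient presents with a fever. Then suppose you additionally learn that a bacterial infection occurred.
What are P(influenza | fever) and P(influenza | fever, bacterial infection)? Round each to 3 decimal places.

P(influenza | fever) ≈ 0.464; P(influenza | fever, bacterial infection) ≈ 0.327

By total probability over the 4 (bacterial infection, influenza) configurations:
  P(fever) = 0.06*0.74*0.7 + 0.33*0.74*0.3 + 0.67*0.26*0.7 + 0.76*0.26*0.3
        = 0.031080 + 0.073260 + 0.121940 + 0.059280 = 0.285560
Configurations with influenza contribute 0.132540, so
  P(influenza | fever) = 0.132540 / 0.285560 ≈ 0.464

Now condition on the additional information:
For the numerator, keep only influenza=true terms: 0.76×0.3 = 0.228000
Denominator P(fever | bacterial infection): 0.67×0.7 + 0.76×0.3 = 0.697000
Posterior = 0.228000 / 0.697000 ≈ 0.327
This is intercausal reasoning (explaining away): once bacterial infection accounts for the fever, influenza becomes less likely.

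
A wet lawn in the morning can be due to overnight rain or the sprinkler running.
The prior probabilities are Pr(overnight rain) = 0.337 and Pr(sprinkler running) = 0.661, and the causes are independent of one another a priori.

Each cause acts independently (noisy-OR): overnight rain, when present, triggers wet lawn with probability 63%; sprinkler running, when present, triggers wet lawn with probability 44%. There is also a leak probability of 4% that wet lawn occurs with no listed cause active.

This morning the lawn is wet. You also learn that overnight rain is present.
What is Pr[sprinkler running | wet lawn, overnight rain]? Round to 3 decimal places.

Pr[sprinkler running | wet lawn, overnight rain] ≈ 0.708

Under noisy-OR, P(wet lawn | causes) = 1 − (1−0.04)·∏(1−qᵢ) over the active causes.
P(wet lawn | overnight rain) = 0.6448·0.339 + 0.801088·0.661 = 0.218587 + 0.529519 = 0.748106
Restricting to configurations with sprinkler running present: 0.801088·0.661 = 0.529519.
P(sprinkler running | wet lawn, overnight rain) = 0.529519 / 0.748106 ≈ 0.708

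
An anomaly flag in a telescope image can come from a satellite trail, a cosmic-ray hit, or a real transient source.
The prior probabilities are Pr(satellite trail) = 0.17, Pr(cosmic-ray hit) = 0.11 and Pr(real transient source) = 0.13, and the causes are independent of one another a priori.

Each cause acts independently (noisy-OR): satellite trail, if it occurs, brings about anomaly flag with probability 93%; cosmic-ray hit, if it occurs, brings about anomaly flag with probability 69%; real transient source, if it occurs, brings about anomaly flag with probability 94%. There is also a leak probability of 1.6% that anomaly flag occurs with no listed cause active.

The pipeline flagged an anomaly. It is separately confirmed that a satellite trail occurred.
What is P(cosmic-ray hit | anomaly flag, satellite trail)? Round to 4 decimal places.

Under noisy-OR, P(anomaly flag | causes) = 1 − (1−0.016)·∏(1−qᵢ) over the active causes.
P(anomaly flag | satellite trail) = 0.93112·0.89·0.87 + 0.995867·0.89·0.13 + 0.978647·0.11·0.87 + 0.998719·0.11·0.13 = 0.720966 + 0.115222 + 0.093657 + 0.014282 = 0.944127
Of this, 0.107939 comes from 0.093657 + 0.014282 (the cosmic-ray hit=true cases).
P(cosmic-ray hit | anomaly flag, satellite trail) = 0.107939 / 0.944127 ≈ 0.1143

P(cosmic-ray hit | anomaly flag, satellite trail) ≈ 0.1143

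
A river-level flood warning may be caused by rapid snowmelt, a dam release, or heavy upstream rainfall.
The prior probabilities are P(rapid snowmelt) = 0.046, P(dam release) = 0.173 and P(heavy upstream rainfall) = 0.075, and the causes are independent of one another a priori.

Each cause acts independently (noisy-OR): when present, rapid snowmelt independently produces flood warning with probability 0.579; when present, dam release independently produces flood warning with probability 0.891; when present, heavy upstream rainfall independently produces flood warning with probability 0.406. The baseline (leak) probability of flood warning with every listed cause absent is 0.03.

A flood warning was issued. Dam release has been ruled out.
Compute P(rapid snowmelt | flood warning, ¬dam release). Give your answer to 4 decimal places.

P(rapid snowmelt | flood warning, ¬dam release) ≈ 0.3285

Under noisy-OR, P(flood warning | causes) = 1 − (1−0.03)·∏(1−qᵢ) over the active causes.
P(flood warning | ¬dam release) = 0.03×0.954×0.925 + 0.42382×0.954×0.075 + 0.59163×0.046×0.925 + 0.757428×0.046×0.075 = 0.026473 + 0.030324 + 0.025174 + 0.002613 = 0.084584
Restricting to configurations with rapid snowmelt present: 0.025174 + 0.002613 = 0.027787.
P(rapid snowmelt | flood warning, ¬dam release) = 0.027787 / 0.084584 ≈ 0.3285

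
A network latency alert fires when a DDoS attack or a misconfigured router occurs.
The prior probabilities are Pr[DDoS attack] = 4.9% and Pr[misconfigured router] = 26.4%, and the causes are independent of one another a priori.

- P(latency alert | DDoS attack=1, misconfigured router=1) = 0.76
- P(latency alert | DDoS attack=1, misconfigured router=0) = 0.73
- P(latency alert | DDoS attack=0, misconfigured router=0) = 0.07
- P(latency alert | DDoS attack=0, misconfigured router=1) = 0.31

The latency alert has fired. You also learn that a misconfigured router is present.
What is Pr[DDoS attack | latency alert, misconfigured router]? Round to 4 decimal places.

Pr[DDoS attack | latency alert, misconfigured router] ≈ 0.1122

Enumerate both values of DDoS attack and weight by the priors:
  P(latency alert | misconfigured router) = 0.31*0.951 + 0.76*0.049
        = 0.294810 + 0.037240 = 0.332050
Configurations with DDoS attack contribute 0.037240, so
  P(DDoS attack | latency alert, misconfigured router) = 0.037240 / 0.332050 ≈ 0.1122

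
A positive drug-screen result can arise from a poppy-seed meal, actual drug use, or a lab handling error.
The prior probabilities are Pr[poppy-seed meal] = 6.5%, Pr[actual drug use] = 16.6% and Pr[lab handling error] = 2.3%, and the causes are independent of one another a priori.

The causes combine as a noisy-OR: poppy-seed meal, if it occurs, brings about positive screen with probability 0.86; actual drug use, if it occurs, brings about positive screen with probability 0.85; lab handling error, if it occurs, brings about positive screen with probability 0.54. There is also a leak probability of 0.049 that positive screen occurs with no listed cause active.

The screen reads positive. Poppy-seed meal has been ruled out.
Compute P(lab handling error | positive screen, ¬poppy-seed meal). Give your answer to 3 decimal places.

Under noisy-OR, P(positive screen | causes) = 1 − (1−0.049)·∏(1−qᵢ) over the active causes.
By total probability over the 4 (actual drug use, lab handling error) configurations:
  P(positive screen | ¬poppy-seed meal) = 0.049·0.834·0.977 + 0.56254·0.834·0.023 + 0.85735·0.166·0.977 + 0.934381·0.166·0.023
        = 0.039926 + 0.010791 + 0.139047 + 0.003567 = 0.193331
The terms with lab handling error present sum to 0.014358, so
  P(lab handling error | positive screen, ¬poppy-seed meal) = 0.014358 / 0.193331 ≈ 0.074

P(lab handling error | positive screen, ¬poppy-seed meal) ≈ 0.074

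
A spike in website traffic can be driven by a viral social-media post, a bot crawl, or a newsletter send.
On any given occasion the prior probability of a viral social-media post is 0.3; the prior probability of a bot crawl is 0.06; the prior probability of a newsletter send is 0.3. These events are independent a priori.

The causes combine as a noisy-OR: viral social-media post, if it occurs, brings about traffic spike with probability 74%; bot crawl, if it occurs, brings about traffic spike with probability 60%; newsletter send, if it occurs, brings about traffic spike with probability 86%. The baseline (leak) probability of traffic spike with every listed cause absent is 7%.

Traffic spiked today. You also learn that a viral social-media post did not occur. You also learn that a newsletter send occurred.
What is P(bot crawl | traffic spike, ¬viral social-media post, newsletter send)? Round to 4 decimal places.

Under noisy-OR, P(traffic spike | causes) = 1 − (1−0.07)·∏(1−qᵢ) over the active causes.
P(traffic spike | ¬viral social-media post, newsletter send) = 0.8698*0.94 + 0.94792*0.06 = 0.817612 + 0.056875 = 0.874487
Restricting to configurations with bot crawl present: 0.94792*0.06 = 0.056875.
So P(bot crawl | traffic spike, ¬viral social-media post, newsletter send) = 0.056875/0.874487 ≈ 0.0650.

P(bot crawl | traffic spike, ¬viral social-media post, newsletter send) ≈ 0.0650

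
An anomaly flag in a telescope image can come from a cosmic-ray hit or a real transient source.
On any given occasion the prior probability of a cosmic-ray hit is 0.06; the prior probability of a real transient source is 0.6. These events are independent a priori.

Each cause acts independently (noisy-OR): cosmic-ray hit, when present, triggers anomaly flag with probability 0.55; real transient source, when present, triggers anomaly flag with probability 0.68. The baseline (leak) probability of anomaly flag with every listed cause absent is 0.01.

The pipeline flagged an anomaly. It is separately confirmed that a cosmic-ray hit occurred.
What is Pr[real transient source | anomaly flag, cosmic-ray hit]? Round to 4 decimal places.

Under noisy-OR, P(anomaly flag | causes) = 1 − (1−0.01)·∏(1−qᵢ) over the active causes.
Sum P(anomaly flag|·) weighted by the priors over both values of real transient source:
  P(anomaly flag | cosmic-ray hit) = 0.5545*0.4 + 0.85744*0.6
        = 0.221800 + 0.514464 = 0.736264
The terms with real transient source present sum to 0.514464, so
  P(real transient source | anomaly flag, cosmic-ray hit) = 0.514464 / 0.736264 ≈ 0.6987

Pr[real transient source | anomaly flag, cosmic-ray hit] ≈ 0.6987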